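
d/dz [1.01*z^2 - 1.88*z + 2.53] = 2.02*z - 1.88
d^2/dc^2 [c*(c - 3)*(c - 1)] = 6*c - 8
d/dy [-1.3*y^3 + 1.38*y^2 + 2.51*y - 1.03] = -3.9*y^2 + 2.76*y + 2.51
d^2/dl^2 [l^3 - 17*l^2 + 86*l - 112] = 6*l - 34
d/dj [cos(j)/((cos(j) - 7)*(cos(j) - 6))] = (cos(j)^2 - 42)*sin(j)/((cos(j) - 7)^2*(cos(j) - 6)^2)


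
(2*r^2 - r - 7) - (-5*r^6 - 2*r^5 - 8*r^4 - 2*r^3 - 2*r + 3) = 5*r^6 + 2*r^5 + 8*r^4 + 2*r^3 + 2*r^2 + r - 10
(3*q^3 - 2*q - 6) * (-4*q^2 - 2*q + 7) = -12*q^5 - 6*q^4 + 29*q^3 + 28*q^2 - 2*q - 42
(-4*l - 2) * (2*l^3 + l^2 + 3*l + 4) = -8*l^4 - 8*l^3 - 14*l^2 - 22*l - 8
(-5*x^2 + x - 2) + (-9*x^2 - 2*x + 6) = -14*x^2 - x + 4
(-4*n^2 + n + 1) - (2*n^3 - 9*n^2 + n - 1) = -2*n^3 + 5*n^2 + 2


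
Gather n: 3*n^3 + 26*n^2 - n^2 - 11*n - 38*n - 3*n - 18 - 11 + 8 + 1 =3*n^3 + 25*n^2 - 52*n - 20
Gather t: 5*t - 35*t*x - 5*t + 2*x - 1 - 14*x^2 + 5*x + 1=-35*t*x - 14*x^2 + 7*x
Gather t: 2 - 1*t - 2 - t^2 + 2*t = -t^2 + t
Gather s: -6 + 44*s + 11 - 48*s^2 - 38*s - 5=-48*s^2 + 6*s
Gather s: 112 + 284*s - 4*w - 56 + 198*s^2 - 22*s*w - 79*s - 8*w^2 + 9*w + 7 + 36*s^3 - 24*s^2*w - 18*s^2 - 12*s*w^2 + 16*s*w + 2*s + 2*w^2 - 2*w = 36*s^3 + s^2*(180 - 24*w) + s*(-12*w^2 - 6*w + 207) - 6*w^2 + 3*w + 63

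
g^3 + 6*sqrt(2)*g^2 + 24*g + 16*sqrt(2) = (g + 2*sqrt(2))^3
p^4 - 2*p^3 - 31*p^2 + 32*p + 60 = (p - 6)*(p - 2)*(p + 1)*(p + 5)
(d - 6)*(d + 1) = d^2 - 5*d - 6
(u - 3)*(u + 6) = u^2 + 3*u - 18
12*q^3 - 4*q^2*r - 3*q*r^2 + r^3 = (-3*q + r)*(-2*q + r)*(2*q + r)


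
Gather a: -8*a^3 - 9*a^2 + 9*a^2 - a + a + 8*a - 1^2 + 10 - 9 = -8*a^3 + 8*a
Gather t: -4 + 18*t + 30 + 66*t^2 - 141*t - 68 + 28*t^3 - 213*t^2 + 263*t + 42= 28*t^3 - 147*t^2 + 140*t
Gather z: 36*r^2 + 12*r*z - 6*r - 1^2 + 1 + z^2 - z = 36*r^2 - 6*r + z^2 + z*(12*r - 1)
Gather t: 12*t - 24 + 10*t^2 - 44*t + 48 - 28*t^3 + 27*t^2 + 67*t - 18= -28*t^3 + 37*t^2 + 35*t + 6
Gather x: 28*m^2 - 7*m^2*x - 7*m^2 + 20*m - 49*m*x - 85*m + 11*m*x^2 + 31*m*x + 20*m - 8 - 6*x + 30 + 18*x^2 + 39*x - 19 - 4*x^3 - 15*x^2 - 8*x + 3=21*m^2 - 45*m - 4*x^3 + x^2*(11*m + 3) + x*(-7*m^2 - 18*m + 25) + 6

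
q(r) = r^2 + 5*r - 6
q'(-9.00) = -13.00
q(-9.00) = 30.00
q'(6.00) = 17.00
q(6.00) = 60.00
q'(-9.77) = -14.54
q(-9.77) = 40.60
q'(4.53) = 14.06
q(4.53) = 37.17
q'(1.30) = 7.60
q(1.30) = 2.19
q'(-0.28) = 4.44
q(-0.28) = -7.32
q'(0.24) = 5.48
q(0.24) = -4.74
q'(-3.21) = -1.42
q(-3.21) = -11.75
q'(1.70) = 8.40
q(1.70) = 5.39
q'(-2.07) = 0.86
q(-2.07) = -12.07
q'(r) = 2*r + 5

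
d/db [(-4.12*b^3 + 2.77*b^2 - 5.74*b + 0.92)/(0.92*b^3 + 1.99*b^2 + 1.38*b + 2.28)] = (1.77635683940025e-15*b^5 - 10.7472*b^4 - 0.809599999999996*b^3 - 15.4748*b^2 + 8.9696*b - 14.3568)/(0.8464*b^6 + 3.6616*b^5 + 6.4993*b^4 + 9.6876*b^3 + 10.9788*b^2 + 6.2928*b + 5.1984)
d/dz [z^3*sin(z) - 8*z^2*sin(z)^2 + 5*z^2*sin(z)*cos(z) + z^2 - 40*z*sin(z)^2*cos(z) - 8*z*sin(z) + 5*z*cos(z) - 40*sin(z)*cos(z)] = z^3*cos(z) + 3*z^2*sin(z) - 8*z^2*sin(2*z) + 5*z^2*cos(2*z) + 5*z*sin(z) + 5*z*sin(2*z) - 30*z*sin(3*z) - 8*z*cos(z) + 8*z*cos(2*z) - 6*z - 8*sin(z) - 5*cos(z) - 40*cos(2*z) + 10*cos(3*z)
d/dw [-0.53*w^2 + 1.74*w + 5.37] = 1.74 - 1.06*w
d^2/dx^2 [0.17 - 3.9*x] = 0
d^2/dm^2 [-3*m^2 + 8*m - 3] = -6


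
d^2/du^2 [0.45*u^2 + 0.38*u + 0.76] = 0.900000000000000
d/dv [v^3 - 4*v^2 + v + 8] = 3*v^2 - 8*v + 1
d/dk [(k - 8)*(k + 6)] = 2*k - 2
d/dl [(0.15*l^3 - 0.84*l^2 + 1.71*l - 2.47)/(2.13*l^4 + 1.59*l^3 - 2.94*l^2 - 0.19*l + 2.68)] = (-0.3195*l^6 + 3.5784*l^5 - 10.0323*l^4 + 15.5496*l^3 + 18.1749*l^2 - 19.026*l + 4.1135)/(4.5369*l^8 + 6.7734*l^7 - 9.9963*l^6 - 10.1586*l^5 + 19.4562*l^4 + 9.6396*l^3 - 15.7223*l^2 - 1.0184*l + 7.1824)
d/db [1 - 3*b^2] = -6*b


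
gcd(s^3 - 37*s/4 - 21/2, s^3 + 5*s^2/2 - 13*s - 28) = s^2 - 3*s/2 - 7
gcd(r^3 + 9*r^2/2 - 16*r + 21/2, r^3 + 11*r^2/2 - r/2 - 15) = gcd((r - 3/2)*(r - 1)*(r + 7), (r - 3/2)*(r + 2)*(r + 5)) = r - 3/2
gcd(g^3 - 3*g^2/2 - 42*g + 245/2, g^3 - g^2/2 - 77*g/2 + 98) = g^2 + 7*g/2 - 49/2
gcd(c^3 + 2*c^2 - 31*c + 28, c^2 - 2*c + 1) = c - 1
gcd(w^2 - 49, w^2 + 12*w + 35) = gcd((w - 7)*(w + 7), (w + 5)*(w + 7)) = w + 7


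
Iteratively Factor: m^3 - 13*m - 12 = (m + 3)*(m^2 - 3*m - 4) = (m + 1)*(m + 3)*(m - 4)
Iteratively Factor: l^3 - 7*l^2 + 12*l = (l)*(l^2 - 7*l + 12) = l*(l - 3)*(l - 4)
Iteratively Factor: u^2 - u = (u - 1)*(u)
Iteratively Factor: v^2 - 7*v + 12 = (v - 4)*(v - 3)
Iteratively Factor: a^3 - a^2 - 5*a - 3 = (a + 1)*(a^2 - 2*a - 3) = (a + 1)^2*(a - 3)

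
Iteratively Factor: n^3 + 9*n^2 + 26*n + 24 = (n + 2)*(n^2 + 7*n + 12) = (n + 2)*(n + 3)*(n + 4)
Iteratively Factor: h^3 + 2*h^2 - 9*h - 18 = (h - 3)*(h^2 + 5*h + 6) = (h - 3)*(h + 3)*(h + 2)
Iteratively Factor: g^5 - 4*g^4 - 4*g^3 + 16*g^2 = (g)*(g^4 - 4*g^3 - 4*g^2 + 16*g) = g*(g + 2)*(g^3 - 6*g^2 + 8*g) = g*(g - 2)*(g + 2)*(g^2 - 4*g) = g*(g - 4)*(g - 2)*(g + 2)*(g)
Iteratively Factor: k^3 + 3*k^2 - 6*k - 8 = (k + 4)*(k^2 - k - 2) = (k + 1)*(k + 4)*(k - 2)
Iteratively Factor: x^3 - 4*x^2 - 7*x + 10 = (x - 1)*(x^2 - 3*x - 10) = (x - 1)*(x + 2)*(x - 5)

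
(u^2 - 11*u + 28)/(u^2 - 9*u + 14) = (u - 4)/(u - 2)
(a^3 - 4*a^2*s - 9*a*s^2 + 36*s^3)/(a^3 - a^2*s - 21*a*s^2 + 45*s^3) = (-a^2 + a*s + 12*s^2)/(-a^2 - 2*a*s + 15*s^2)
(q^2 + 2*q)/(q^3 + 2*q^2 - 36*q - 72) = q/(q^2 - 36)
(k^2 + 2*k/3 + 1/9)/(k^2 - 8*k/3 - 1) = (k + 1/3)/(k - 3)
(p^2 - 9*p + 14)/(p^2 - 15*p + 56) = (p - 2)/(p - 8)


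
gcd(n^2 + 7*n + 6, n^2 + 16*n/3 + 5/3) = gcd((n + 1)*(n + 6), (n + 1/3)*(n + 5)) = 1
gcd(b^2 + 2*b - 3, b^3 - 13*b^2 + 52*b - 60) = 1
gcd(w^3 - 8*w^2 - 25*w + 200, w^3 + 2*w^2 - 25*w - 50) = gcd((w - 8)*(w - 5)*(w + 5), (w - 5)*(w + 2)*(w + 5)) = w^2 - 25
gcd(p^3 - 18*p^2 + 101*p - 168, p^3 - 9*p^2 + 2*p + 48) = p^2 - 11*p + 24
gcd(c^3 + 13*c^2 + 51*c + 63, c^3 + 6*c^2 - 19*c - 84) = c^2 + 10*c + 21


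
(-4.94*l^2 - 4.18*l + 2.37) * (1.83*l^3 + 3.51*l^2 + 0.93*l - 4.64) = -9.0402*l^5 - 24.9888*l^4 - 14.9289*l^3 + 27.3529*l^2 + 21.5993*l - 10.9968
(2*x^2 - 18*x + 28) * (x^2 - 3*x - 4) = 2*x^4 - 24*x^3 + 74*x^2 - 12*x - 112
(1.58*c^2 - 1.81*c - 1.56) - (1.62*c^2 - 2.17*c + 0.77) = -0.04*c^2 + 0.36*c - 2.33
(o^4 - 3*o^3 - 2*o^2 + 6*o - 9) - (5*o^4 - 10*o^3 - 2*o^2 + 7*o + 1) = -4*o^4 + 7*o^3 - o - 10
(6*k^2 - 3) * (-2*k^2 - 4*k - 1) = -12*k^4 - 24*k^3 + 12*k + 3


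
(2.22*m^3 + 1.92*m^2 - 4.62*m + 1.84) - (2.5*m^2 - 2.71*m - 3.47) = 2.22*m^3 - 0.58*m^2 - 1.91*m + 5.31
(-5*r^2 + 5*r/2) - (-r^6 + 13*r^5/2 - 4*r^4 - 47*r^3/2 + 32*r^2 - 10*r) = r^6 - 13*r^5/2 + 4*r^4 + 47*r^3/2 - 37*r^2 + 25*r/2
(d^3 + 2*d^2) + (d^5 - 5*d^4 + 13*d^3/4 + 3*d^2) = d^5 - 5*d^4 + 17*d^3/4 + 5*d^2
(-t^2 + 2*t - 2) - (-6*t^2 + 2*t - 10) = 5*t^2 + 8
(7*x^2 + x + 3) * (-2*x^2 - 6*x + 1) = -14*x^4 - 44*x^3 - 5*x^2 - 17*x + 3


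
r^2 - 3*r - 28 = (r - 7)*(r + 4)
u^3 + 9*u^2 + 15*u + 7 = (u + 1)^2*(u + 7)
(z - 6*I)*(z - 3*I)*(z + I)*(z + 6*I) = z^4 - 2*I*z^3 + 39*z^2 - 72*I*z + 108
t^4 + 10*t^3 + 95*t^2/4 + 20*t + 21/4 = (t + 1/2)*(t + 1)*(t + 3/2)*(t + 7)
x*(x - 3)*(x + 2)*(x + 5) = x^4 + 4*x^3 - 11*x^2 - 30*x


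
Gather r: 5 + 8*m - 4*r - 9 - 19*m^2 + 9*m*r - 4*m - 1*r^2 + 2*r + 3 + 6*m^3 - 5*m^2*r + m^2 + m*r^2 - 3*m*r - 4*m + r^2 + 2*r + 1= 6*m^3 - 18*m^2 + m*r^2 + r*(-5*m^2 + 6*m)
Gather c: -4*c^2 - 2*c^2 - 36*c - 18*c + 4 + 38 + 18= -6*c^2 - 54*c + 60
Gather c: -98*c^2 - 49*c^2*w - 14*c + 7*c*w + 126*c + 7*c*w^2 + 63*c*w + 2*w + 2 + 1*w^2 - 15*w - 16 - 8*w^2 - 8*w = c^2*(-49*w - 98) + c*(7*w^2 + 70*w + 112) - 7*w^2 - 21*w - 14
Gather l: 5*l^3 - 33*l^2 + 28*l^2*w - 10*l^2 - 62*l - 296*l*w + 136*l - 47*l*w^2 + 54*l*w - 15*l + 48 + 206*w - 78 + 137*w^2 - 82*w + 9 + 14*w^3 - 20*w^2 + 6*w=5*l^3 + l^2*(28*w - 43) + l*(-47*w^2 - 242*w + 59) + 14*w^3 + 117*w^2 + 130*w - 21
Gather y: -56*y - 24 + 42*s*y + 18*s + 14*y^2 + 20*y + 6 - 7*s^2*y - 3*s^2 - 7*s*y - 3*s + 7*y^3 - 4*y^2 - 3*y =-3*s^2 + 15*s + 7*y^3 + 10*y^2 + y*(-7*s^2 + 35*s - 39) - 18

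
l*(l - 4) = l^2 - 4*l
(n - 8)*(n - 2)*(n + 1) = n^3 - 9*n^2 + 6*n + 16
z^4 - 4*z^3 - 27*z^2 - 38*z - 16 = (z - 8)*(z + 1)^2*(z + 2)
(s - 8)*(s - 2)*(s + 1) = s^3 - 9*s^2 + 6*s + 16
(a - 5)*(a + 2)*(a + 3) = a^3 - 19*a - 30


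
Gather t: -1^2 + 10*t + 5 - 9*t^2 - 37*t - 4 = -9*t^2 - 27*t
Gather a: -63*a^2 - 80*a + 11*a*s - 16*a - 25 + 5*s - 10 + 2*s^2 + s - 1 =-63*a^2 + a*(11*s - 96) + 2*s^2 + 6*s - 36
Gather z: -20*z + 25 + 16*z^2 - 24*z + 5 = 16*z^2 - 44*z + 30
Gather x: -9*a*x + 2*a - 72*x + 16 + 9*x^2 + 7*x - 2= 2*a + 9*x^2 + x*(-9*a - 65) + 14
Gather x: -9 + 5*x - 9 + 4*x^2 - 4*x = 4*x^2 + x - 18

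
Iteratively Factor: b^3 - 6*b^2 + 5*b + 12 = (b - 4)*(b^2 - 2*b - 3) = (b - 4)*(b - 3)*(b + 1)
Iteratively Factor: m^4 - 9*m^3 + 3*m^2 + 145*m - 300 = (m - 3)*(m^3 - 6*m^2 - 15*m + 100) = (m - 5)*(m - 3)*(m^2 - m - 20) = (m - 5)^2*(m - 3)*(m + 4)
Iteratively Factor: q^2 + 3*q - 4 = (q - 1)*(q + 4)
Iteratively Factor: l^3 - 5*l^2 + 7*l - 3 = (l - 1)*(l^2 - 4*l + 3) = (l - 1)^2*(l - 3)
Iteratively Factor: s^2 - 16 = (s - 4)*(s + 4)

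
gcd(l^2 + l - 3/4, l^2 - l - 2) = 1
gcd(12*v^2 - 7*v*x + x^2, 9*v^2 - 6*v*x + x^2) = -3*v + x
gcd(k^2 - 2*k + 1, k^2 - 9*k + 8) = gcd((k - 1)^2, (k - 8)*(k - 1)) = k - 1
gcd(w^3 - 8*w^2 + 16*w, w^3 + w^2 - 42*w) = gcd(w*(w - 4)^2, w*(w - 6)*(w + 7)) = w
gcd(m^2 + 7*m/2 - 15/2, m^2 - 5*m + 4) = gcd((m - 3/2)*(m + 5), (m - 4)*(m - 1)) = 1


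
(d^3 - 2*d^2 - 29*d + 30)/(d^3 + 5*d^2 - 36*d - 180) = (d - 1)/(d + 6)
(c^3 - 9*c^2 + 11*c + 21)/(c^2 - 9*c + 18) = (c^2 - 6*c - 7)/(c - 6)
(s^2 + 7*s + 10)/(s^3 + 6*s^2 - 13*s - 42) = (s + 5)/(s^2 + 4*s - 21)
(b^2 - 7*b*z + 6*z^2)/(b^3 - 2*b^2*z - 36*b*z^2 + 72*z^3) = (-b + z)/(-b^2 - 4*b*z + 12*z^2)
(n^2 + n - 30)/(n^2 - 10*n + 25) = (n + 6)/(n - 5)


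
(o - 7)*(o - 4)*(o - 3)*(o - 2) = o^4 - 16*o^3 + 89*o^2 - 206*o + 168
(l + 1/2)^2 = l^2 + l + 1/4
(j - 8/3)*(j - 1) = j^2 - 11*j/3 + 8/3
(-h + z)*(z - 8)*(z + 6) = -h*z^2 + 2*h*z + 48*h + z^3 - 2*z^2 - 48*z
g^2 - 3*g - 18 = (g - 6)*(g + 3)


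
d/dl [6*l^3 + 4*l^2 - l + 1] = 18*l^2 + 8*l - 1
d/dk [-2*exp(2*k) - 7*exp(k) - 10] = (-4*exp(k) - 7)*exp(k)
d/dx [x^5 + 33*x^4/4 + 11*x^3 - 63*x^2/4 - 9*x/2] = 5*x^4 + 33*x^3 + 33*x^2 - 63*x/2 - 9/2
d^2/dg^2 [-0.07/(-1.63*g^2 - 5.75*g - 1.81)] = (-0.371966*g^2 - 1.31215*g + 0.07*(3.26*g + 5.75)*(6.52*g + 11.5) - 0.413042)/(1.63*g^2 + 5.75*g + 1.81)^3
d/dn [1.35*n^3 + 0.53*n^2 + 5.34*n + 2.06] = 4.05*n^2 + 1.06*n + 5.34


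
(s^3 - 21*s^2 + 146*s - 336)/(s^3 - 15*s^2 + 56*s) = (s - 6)/s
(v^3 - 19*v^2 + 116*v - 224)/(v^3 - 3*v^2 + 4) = (v^3 - 19*v^2 + 116*v - 224)/(v^3 - 3*v^2 + 4)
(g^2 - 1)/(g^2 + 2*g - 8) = (g^2 - 1)/(g^2 + 2*g - 8)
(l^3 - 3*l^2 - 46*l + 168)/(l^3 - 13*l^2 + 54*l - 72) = (l + 7)/(l - 3)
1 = 1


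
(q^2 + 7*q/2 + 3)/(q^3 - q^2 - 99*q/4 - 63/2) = 2*(q + 2)/(2*q^2 - 5*q - 42)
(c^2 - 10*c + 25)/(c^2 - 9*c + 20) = (c - 5)/(c - 4)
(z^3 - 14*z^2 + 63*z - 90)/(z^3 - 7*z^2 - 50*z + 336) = (z^2 - 8*z + 15)/(z^2 - z - 56)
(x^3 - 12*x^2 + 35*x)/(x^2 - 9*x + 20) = x*(x - 7)/(x - 4)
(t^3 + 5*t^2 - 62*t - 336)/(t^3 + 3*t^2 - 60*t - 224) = (t + 6)/(t + 4)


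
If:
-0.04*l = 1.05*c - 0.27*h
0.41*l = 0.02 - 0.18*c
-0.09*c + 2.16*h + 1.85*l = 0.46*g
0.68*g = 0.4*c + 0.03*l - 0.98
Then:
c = -0.11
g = -1.50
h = -0.41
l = 0.10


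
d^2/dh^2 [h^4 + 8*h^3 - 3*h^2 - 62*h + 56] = 12*h^2 + 48*h - 6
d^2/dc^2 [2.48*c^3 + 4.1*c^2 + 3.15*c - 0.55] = 14.88*c + 8.2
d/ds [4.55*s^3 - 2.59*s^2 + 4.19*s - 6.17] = 13.65*s^2 - 5.18*s + 4.19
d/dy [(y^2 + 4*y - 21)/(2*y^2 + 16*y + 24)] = (2*y^2 + 33*y + 108)/(y^4 + 16*y^3 + 88*y^2 + 192*y + 144)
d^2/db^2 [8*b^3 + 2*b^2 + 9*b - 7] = 48*b + 4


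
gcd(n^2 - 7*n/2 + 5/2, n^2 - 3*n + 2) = n - 1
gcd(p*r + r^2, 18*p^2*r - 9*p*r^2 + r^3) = r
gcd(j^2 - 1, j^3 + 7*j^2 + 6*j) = j + 1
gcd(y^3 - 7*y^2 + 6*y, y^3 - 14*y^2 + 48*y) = y^2 - 6*y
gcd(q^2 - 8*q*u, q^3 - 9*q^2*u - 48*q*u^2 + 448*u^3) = q - 8*u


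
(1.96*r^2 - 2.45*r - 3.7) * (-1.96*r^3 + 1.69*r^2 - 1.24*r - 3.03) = -3.8416*r^5 + 8.1144*r^4 + 0.6811*r^3 - 9.1538*r^2 + 12.0115*r + 11.211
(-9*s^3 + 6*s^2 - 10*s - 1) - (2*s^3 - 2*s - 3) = -11*s^3 + 6*s^2 - 8*s + 2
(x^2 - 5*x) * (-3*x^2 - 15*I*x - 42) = -3*x^4 + 15*x^3 - 15*I*x^3 - 42*x^2 + 75*I*x^2 + 210*x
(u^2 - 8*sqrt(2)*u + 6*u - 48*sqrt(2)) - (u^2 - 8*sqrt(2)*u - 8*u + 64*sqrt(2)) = 14*u - 112*sqrt(2)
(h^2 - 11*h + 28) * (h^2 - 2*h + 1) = h^4 - 13*h^3 + 51*h^2 - 67*h + 28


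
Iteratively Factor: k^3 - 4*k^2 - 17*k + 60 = (k - 3)*(k^2 - k - 20) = (k - 3)*(k + 4)*(k - 5)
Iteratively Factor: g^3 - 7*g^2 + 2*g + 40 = (g - 5)*(g^2 - 2*g - 8) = (g - 5)*(g - 4)*(g + 2)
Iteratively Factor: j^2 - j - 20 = (j - 5)*(j + 4)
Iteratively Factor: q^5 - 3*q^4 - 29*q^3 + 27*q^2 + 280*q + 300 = (q + 3)*(q^4 - 6*q^3 - 11*q^2 + 60*q + 100) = (q + 2)*(q + 3)*(q^3 - 8*q^2 + 5*q + 50) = (q - 5)*(q + 2)*(q + 3)*(q^2 - 3*q - 10) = (q - 5)^2*(q + 2)*(q + 3)*(q + 2)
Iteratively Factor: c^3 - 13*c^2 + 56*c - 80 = (c - 5)*(c^2 - 8*c + 16) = (c - 5)*(c - 4)*(c - 4)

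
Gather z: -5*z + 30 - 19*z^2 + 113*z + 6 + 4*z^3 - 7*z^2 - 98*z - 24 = 4*z^3 - 26*z^2 + 10*z + 12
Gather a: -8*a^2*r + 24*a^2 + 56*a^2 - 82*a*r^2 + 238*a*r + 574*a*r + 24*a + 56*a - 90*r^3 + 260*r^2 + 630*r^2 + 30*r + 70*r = a^2*(80 - 8*r) + a*(-82*r^2 + 812*r + 80) - 90*r^3 + 890*r^2 + 100*r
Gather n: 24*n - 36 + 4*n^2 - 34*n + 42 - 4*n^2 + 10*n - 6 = 0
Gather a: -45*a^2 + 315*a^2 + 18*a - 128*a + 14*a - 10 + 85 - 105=270*a^2 - 96*a - 30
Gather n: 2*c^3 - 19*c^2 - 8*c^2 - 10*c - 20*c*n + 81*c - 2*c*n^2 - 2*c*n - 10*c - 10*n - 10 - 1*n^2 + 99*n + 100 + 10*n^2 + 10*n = 2*c^3 - 27*c^2 + 61*c + n^2*(9 - 2*c) + n*(99 - 22*c) + 90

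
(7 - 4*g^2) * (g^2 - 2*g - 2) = -4*g^4 + 8*g^3 + 15*g^2 - 14*g - 14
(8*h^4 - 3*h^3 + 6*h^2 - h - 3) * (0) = 0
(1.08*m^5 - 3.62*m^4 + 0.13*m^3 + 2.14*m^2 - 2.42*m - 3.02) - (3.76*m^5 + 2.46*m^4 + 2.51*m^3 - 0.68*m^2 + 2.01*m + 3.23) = -2.68*m^5 - 6.08*m^4 - 2.38*m^3 + 2.82*m^2 - 4.43*m - 6.25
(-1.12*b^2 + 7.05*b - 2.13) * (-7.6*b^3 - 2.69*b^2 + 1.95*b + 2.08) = 8.512*b^5 - 50.5672*b^4 - 4.9605*b^3 + 17.1476*b^2 + 10.5105*b - 4.4304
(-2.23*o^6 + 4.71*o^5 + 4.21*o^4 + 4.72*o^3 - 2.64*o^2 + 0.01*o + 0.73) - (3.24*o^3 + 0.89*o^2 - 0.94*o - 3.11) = -2.23*o^6 + 4.71*o^5 + 4.21*o^4 + 1.48*o^3 - 3.53*o^2 + 0.95*o + 3.84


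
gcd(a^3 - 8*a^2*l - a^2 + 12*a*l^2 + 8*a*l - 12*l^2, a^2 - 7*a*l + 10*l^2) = a - 2*l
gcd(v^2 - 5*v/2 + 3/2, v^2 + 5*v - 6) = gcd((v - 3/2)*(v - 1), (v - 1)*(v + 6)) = v - 1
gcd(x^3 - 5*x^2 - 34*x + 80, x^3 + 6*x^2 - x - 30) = x^2 + 3*x - 10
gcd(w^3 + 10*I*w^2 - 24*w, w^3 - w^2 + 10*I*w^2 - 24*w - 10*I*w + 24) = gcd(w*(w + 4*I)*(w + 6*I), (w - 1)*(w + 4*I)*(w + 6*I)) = w^2 + 10*I*w - 24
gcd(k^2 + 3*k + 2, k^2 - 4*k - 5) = k + 1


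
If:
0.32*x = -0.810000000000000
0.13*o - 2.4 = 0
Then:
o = 18.46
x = -2.53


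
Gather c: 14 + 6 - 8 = 12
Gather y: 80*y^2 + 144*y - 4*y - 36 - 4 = 80*y^2 + 140*y - 40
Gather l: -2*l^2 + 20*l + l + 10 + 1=-2*l^2 + 21*l + 11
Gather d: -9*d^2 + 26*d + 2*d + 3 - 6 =-9*d^2 + 28*d - 3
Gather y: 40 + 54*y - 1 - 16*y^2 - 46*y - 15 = -16*y^2 + 8*y + 24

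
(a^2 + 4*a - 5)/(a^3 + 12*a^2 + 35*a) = (a - 1)/(a*(a + 7))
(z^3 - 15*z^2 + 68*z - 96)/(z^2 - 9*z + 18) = (z^2 - 12*z + 32)/(z - 6)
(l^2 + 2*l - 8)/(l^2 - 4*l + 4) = (l + 4)/(l - 2)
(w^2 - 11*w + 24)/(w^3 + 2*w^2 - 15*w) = (w - 8)/(w*(w + 5))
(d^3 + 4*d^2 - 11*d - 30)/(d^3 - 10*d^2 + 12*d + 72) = (d^2 + 2*d - 15)/(d^2 - 12*d + 36)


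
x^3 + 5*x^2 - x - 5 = (x - 1)*(x + 1)*(x + 5)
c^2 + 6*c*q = c*(c + 6*q)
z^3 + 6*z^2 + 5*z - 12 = (z - 1)*(z + 3)*(z + 4)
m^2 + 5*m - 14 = (m - 2)*(m + 7)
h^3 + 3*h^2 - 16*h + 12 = (h - 2)*(h - 1)*(h + 6)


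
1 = 1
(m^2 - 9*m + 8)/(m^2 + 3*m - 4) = (m - 8)/(m + 4)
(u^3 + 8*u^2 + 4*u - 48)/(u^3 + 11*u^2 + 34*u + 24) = (u - 2)/(u + 1)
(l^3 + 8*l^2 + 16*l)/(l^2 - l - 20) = l*(l + 4)/(l - 5)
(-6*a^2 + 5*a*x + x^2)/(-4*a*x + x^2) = (6*a^2 - 5*a*x - x^2)/(x*(4*a - x))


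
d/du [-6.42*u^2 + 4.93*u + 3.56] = 4.93 - 12.84*u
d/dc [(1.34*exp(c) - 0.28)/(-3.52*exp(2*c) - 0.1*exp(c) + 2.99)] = (4.7168*exp(2*c) - 1.9712*exp(c) + 3.9786)*exp(c)/(12.3904*exp(4*c) + 0.704*exp(3*c) - 21.0396*exp(2*c) - 0.598*exp(c) + 8.9401)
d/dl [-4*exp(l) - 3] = -4*exp(l)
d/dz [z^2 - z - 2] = 2*z - 1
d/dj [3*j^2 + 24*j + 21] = 6*j + 24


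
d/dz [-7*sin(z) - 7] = -7*cos(z)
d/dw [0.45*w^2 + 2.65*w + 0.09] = 0.9*w + 2.65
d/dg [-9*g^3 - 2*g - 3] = -27*g^2 - 2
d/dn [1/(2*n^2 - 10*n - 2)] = (5/2 - n)/(-n^2 + 5*n + 1)^2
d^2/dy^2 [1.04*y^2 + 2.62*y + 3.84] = 2.08000000000000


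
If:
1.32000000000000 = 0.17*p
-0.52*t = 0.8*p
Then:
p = 7.76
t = -11.95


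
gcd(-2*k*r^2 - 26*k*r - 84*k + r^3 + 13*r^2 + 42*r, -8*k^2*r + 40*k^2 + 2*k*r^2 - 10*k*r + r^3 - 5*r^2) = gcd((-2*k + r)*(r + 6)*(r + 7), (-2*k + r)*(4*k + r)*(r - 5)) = -2*k + r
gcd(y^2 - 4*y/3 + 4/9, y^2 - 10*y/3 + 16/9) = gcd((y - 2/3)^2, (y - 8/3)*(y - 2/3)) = y - 2/3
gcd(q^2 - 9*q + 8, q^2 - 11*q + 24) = q - 8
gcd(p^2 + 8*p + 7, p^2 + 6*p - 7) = p + 7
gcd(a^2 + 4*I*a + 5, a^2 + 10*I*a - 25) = a + 5*I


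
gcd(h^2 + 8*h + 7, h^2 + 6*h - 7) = h + 7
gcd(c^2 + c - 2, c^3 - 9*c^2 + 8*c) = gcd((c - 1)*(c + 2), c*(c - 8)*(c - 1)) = c - 1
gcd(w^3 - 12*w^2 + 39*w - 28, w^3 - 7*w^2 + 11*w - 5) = w - 1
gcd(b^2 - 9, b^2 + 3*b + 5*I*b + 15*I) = b + 3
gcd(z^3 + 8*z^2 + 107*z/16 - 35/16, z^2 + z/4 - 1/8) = z - 1/4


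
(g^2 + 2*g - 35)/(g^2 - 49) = (g - 5)/(g - 7)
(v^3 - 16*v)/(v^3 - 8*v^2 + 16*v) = (v + 4)/(v - 4)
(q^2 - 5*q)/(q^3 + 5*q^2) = (q - 5)/(q*(q + 5))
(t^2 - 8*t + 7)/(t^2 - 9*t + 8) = (t - 7)/(t - 8)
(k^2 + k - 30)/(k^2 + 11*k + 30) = (k - 5)/(k + 5)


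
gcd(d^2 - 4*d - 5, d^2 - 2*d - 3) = d + 1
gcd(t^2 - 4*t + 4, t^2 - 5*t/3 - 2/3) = t - 2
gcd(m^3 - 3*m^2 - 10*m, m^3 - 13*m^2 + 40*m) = m^2 - 5*m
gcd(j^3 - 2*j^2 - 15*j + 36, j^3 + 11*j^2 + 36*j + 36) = 1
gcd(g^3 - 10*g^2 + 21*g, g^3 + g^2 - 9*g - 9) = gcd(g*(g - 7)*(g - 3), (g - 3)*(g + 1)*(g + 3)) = g - 3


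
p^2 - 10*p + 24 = (p - 6)*(p - 4)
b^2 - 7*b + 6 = (b - 6)*(b - 1)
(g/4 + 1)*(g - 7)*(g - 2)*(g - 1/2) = g^4/4 - 11*g^3/8 - 39*g^2/8 + 67*g/4 - 7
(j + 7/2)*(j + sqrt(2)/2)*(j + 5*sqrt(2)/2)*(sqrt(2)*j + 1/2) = sqrt(2)*j^4 + 7*sqrt(2)*j^3/2 + 13*j^3/2 + 4*sqrt(2)*j^2 + 91*j^2/4 + 5*j/4 + 14*sqrt(2)*j + 35/8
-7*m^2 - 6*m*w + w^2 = (-7*m + w)*(m + w)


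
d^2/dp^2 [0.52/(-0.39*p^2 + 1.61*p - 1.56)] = (0.158184*p^2 - 0.653016*p - 0.52*(0.78*p - 1.61)*(1.56*p - 3.22) + 0.632736)/(0.39*p^2 - 1.61*p + 1.56)^3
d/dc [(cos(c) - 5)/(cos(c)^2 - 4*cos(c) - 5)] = sin(c)/(cos(c) + 1)^2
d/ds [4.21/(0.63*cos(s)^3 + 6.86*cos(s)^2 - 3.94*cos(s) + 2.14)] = (7.9569*cos(s)^2 + 57.7612*cos(s) - 16.5874)*sin(s)/(0.63*cos(s)^3 + 6.86*cos(s)^2 - 3.94*cos(s) + 2.14)^2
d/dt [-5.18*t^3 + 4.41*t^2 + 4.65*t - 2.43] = -15.54*t^2 + 8.82*t + 4.65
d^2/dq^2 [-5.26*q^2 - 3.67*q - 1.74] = -10.5200000000000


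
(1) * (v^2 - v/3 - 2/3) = v^2 - v/3 - 2/3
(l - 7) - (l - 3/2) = -11/2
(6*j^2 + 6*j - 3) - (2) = 6*j^2 + 6*j - 5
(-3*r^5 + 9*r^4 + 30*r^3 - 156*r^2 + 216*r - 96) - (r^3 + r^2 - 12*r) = -3*r^5 + 9*r^4 + 29*r^3 - 157*r^2 + 228*r - 96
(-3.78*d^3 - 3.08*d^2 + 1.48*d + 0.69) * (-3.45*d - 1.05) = 13.041*d^4 + 14.595*d^3 - 1.872*d^2 - 3.9345*d - 0.7245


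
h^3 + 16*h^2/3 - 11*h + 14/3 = (h - 1)*(h - 2/3)*(h + 7)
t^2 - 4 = (t - 2)*(t + 2)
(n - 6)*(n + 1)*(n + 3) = n^3 - 2*n^2 - 21*n - 18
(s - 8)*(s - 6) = s^2 - 14*s + 48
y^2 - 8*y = y*(y - 8)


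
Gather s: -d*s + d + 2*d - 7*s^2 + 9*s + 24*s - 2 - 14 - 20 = 3*d - 7*s^2 + s*(33 - d) - 36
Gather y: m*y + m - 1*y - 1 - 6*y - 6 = m + y*(m - 7) - 7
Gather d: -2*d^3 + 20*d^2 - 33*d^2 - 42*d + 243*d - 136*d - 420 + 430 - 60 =-2*d^3 - 13*d^2 + 65*d - 50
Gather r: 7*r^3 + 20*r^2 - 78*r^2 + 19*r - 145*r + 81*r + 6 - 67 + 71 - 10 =7*r^3 - 58*r^2 - 45*r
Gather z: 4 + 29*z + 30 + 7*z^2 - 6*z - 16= 7*z^2 + 23*z + 18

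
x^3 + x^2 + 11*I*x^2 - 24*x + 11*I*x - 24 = (x + 1)*(x + 3*I)*(x + 8*I)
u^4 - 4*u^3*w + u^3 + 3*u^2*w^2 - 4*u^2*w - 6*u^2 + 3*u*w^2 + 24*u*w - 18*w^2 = (u - 2)*(u + 3)*(u - 3*w)*(u - w)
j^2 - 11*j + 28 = (j - 7)*(j - 4)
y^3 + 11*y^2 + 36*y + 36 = (y + 2)*(y + 3)*(y + 6)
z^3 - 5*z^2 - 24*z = z*(z - 8)*(z + 3)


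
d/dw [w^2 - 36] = 2*w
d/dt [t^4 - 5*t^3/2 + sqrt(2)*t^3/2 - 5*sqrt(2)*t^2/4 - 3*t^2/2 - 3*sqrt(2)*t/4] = 4*t^3 - 15*t^2/2 + 3*sqrt(2)*t^2/2 - 5*sqrt(2)*t/2 - 3*t - 3*sqrt(2)/4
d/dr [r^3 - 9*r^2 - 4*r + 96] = 3*r^2 - 18*r - 4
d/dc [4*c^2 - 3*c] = 8*c - 3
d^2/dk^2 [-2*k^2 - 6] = -4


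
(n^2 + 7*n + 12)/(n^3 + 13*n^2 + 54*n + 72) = 1/(n + 6)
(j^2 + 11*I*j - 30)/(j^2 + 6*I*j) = (j + 5*I)/j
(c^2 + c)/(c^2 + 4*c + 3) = c/(c + 3)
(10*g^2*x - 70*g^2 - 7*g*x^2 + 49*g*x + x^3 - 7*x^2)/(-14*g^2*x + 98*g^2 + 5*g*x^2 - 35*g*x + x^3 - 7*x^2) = (-5*g + x)/(7*g + x)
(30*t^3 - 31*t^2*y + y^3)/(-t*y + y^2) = -30*t^2/y + t + y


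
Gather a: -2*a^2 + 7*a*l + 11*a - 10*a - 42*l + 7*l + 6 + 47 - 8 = -2*a^2 + a*(7*l + 1) - 35*l + 45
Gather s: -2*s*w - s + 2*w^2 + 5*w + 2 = s*(-2*w - 1) + 2*w^2 + 5*w + 2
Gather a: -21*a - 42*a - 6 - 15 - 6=-63*a - 27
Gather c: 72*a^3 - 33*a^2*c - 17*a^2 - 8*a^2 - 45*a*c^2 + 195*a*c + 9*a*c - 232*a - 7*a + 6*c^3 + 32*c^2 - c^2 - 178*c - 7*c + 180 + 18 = 72*a^3 - 25*a^2 - 239*a + 6*c^3 + c^2*(31 - 45*a) + c*(-33*a^2 + 204*a - 185) + 198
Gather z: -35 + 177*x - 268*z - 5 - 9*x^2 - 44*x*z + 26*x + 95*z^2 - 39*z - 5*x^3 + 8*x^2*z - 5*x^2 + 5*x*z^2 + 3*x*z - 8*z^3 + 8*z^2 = -5*x^3 - 14*x^2 + 203*x - 8*z^3 + z^2*(5*x + 103) + z*(8*x^2 - 41*x - 307) - 40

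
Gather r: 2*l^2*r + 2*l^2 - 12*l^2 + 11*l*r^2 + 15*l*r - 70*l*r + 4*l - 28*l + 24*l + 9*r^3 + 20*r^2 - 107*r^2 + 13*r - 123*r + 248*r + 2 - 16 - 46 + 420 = -10*l^2 + 9*r^3 + r^2*(11*l - 87) + r*(2*l^2 - 55*l + 138) + 360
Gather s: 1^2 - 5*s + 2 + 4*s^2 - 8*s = 4*s^2 - 13*s + 3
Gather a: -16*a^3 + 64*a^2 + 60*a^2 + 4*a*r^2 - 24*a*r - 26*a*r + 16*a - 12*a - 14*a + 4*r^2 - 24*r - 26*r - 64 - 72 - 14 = -16*a^3 + 124*a^2 + a*(4*r^2 - 50*r - 10) + 4*r^2 - 50*r - 150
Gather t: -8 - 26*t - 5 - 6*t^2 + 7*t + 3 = -6*t^2 - 19*t - 10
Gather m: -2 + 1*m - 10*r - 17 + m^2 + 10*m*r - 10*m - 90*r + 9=m^2 + m*(10*r - 9) - 100*r - 10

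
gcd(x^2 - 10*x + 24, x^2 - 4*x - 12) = x - 6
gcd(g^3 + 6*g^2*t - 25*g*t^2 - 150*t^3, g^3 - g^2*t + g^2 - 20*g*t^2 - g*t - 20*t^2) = -g + 5*t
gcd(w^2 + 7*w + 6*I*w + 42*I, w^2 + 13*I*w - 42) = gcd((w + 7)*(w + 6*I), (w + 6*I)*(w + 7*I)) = w + 6*I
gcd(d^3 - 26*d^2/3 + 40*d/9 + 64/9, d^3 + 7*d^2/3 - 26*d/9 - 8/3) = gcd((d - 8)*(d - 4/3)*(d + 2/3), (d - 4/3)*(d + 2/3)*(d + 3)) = d^2 - 2*d/3 - 8/9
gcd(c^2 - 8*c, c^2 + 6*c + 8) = 1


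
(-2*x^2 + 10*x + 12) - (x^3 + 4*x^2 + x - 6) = -x^3 - 6*x^2 + 9*x + 18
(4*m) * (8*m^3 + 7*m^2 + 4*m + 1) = 32*m^4 + 28*m^3 + 16*m^2 + 4*m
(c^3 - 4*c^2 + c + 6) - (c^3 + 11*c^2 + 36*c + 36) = -15*c^2 - 35*c - 30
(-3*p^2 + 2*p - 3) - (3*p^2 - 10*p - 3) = -6*p^2 + 12*p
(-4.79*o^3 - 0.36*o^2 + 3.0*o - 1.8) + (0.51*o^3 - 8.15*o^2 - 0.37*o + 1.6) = -4.28*o^3 - 8.51*o^2 + 2.63*o - 0.2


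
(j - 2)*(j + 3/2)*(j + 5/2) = j^3 + 2*j^2 - 17*j/4 - 15/2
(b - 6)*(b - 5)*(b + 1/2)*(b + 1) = b^4 - 19*b^3/2 + 14*b^2 + 79*b/2 + 15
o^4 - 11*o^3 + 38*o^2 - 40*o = o*(o - 5)*(o - 4)*(o - 2)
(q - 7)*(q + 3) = q^2 - 4*q - 21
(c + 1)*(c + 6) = c^2 + 7*c + 6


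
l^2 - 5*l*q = l*(l - 5*q)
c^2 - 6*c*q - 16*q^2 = (c - 8*q)*(c + 2*q)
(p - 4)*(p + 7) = p^2 + 3*p - 28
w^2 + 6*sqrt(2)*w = w*(w + 6*sqrt(2))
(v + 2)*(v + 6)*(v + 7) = v^3 + 15*v^2 + 68*v + 84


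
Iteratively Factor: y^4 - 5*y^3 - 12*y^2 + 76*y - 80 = (y + 4)*(y^3 - 9*y^2 + 24*y - 20) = (y - 2)*(y + 4)*(y^2 - 7*y + 10) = (y - 2)^2*(y + 4)*(y - 5)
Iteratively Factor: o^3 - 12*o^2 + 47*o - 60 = (o - 4)*(o^2 - 8*o + 15) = (o - 4)*(o - 3)*(o - 5)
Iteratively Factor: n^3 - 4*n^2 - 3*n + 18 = (n - 3)*(n^2 - n - 6) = (n - 3)*(n + 2)*(n - 3)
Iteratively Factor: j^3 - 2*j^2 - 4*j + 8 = (j - 2)*(j^2 - 4) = (j - 2)^2*(j + 2)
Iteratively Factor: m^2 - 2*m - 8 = (m + 2)*(m - 4)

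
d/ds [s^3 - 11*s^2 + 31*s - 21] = 3*s^2 - 22*s + 31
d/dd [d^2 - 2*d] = 2*d - 2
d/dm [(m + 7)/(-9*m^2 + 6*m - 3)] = (m^2 + 14*m - 5)/(9*m^4 - 12*m^3 + 10*m^2 - 4*m + 1)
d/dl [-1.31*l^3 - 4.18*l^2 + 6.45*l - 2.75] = -3.93*l^2 - 8.36*l + 6.45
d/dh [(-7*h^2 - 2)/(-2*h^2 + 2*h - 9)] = 2*(-7*h^2 + 59*h + 2)/(4*h^4 - 8*h^3 + 40*h^2 - 36*h + 81)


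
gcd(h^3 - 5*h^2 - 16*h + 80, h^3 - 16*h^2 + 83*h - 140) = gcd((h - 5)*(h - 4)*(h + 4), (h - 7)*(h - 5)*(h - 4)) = h^2 - 9*h + 20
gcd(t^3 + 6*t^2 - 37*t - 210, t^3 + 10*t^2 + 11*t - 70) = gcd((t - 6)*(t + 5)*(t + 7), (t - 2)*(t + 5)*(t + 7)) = t^2 + 12*t + 35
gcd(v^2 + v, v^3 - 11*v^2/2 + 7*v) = v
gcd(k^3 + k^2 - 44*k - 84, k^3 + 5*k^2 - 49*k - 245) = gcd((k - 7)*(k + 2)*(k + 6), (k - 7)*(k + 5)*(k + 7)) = k - 7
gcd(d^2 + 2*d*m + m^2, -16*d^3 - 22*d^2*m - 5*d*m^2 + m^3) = d + m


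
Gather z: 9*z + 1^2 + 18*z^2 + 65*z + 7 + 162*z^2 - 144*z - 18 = 180*z^2 - 70*z - 10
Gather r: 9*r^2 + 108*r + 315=9*r^2 + 108*r + 315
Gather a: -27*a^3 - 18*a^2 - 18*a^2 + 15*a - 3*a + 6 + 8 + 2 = -27*a^3 - 36*a^2 + 12*a + 16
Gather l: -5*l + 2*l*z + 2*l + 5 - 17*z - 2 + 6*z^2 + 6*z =l*(2*z - 3) + 6*z^2 - 11*z + 3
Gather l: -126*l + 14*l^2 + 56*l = 14*l^2 - 70*l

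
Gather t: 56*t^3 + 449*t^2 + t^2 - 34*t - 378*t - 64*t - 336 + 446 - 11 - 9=56*t^3 + 450*t^2 - 476*t + 90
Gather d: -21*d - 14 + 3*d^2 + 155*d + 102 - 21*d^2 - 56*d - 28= -18*d^2 + 78*d + 60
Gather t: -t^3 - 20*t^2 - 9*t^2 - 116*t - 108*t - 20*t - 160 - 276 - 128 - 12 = -t^3 - 29*t^2 - 244*t - 576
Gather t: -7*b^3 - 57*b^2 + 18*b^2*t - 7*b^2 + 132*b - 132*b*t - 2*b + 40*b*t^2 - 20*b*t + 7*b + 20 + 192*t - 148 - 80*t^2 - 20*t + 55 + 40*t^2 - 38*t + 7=-7*b^3 - 64*b^2 + 137*b + t^2*(40*b - 40) + t*(18*b^2 - 152*b + 134) - 66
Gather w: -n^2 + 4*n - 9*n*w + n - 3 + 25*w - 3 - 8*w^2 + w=-n^2 + 5*n - 8*w^2 + w*(26 - 9*n) - 6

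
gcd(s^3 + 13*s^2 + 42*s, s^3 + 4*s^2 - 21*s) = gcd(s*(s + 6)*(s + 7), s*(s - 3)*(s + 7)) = s^2 + 7*s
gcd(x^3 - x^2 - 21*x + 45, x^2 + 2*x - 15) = x^2 + 2*x - 15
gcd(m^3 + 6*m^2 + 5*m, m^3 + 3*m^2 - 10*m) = m^2 + 5*m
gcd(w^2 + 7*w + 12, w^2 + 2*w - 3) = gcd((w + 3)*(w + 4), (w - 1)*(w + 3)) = w + 3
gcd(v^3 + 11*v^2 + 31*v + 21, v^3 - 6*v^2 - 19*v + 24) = v + 3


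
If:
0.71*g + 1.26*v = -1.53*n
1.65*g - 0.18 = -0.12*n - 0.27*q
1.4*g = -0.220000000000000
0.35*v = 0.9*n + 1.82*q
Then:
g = -0.16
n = -5.68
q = 4.15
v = 6.98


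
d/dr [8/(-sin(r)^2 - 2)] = 32*sin(2*r)/(5 - cos(2*r))^2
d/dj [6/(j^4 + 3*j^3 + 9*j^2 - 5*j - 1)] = 6*(-4*j^3 - 9*j^2 - 18*j + 5)/(j^4 + 3*j^3 + 9*j^2 - 5*j - 1)^2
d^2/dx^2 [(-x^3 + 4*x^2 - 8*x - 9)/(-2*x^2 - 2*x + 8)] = (17*x^3 - 33*x^2 + 171*x + 13)/(x^6 + 3*x^5 - 9*x^4 - 23*x^3 + 36*x^2 + 48*x - 64)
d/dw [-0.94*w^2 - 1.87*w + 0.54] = -1.88*w - 1.87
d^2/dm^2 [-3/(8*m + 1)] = -384/(8*m + 1)^3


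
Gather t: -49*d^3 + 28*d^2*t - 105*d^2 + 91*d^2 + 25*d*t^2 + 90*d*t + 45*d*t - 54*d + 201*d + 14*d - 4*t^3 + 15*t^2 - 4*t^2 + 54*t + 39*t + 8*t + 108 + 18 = -49*d^3 - 14*d^2 + 161*d - 4*t^3 + t^2*(25*d + 11) + t*(28*d^2 + 135*d + 101) + 126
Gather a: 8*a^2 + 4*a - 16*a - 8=8*a^2 - 12*a - 8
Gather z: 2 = 2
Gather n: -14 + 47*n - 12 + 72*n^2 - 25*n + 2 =72*n^2 + 22*n - 24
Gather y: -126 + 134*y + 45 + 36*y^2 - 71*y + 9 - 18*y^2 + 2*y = 18*y^2 + 65*y - 72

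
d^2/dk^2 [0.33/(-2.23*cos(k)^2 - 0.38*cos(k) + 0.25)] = (6.564228*(1 - cos(k)^2)^2 + 0.838926*cos(k)^3 + 4.065666*cos(k)^2 - 1.646502*cos(k) - 7.027482)/(2.23*cos(k)^2 + 0.38*cos(k) - 0.25)^3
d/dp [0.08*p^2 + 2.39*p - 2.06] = 0.16*p + 2.39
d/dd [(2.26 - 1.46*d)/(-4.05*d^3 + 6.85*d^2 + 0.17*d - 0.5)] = (-11.826*d^3 + 37.46*d^2 - 30.962*d + 0.3458)/(16.4025*d^6 - 55.485*d^5 + 45.5455*d^4 + 6.379*d^3 - 6.8211*d^2 - 0.17*d + 0.25)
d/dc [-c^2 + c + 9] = 1 - 2*c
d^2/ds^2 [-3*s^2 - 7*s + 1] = -6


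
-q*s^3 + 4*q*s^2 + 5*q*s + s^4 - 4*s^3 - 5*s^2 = s*(-q + s)*(s - 5)*(s + 1)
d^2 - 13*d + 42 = (d - 7)*(d - 6)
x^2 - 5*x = x*(x - 5)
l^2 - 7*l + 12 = (l - 4)*(l - 3)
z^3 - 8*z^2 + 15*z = z*(z - 5)*(z - 3)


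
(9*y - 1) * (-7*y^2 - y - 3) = -63*y^3 - 2*y^2 - 26*y + 3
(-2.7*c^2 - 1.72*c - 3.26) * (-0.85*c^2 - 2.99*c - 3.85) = 2.295*c^4 + 9.535*c^3 + 18.3088*c^2 + 16.3694*c + 12.551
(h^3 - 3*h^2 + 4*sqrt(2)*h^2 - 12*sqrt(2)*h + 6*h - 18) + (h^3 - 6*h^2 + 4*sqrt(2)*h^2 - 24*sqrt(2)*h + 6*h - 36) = 2*h^3 - 9*h^2 + 8*sqrt(2)*h^2 - 36*sqrt(2)*h + 12*h - 54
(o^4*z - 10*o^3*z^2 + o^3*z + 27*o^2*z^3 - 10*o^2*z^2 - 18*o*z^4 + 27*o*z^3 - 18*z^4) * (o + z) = o^5*z - 9*o^4*z^2 + o^4*z + 17*o^3*z^3 - 9*o^3*z^2 + 9*o^2*z^4 + 17*o^2*z^3 - 18*o*z^5 + 9*o*z^4 - 18*z^5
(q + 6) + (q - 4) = 2*q + 2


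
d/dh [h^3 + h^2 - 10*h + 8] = 3*h^2 + 2*h - 10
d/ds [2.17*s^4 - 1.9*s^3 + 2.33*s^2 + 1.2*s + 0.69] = 8.68*s^3 - 5.7*s^2 + 4.66*s + 1.2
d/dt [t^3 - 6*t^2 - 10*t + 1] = 3*t^2 - 12*t - 10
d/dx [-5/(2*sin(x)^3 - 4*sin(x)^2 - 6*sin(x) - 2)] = -5*(4*sin(x) + 3*cos(x)^2)*cos(x)/(2*(-sin(x)^3 + 2*sin(x)^2 + 3*sin(x) + 1)^2)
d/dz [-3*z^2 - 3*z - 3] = -6*z - 3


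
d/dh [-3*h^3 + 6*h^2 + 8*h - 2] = -9*h^2 + 12*h + 8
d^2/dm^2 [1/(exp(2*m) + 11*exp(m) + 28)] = (2*(2*exp(m) + 11)^2*exp(m) - (4*exp(m) + 11)*(exp(2*m) + 11*exp(m) + 28))*exp(m)/(exp(2*m) + 11*exp(m) + 28)^3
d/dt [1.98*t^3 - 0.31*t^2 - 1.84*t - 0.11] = 5.94*t^2 - 0.62*t - 1.84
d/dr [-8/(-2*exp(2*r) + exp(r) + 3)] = (8 - 32*exp(r))*exp(r)/(-2*exp(2*r) + exp(r) + 3)^2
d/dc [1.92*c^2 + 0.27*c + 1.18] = 3.84*c + 0.27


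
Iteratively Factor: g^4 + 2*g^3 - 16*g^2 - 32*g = (g + 4)*(g^3 - 2*g^2 - 8*g) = g*(g + 4)*(g^2 - 2*g - 8) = g*(g - 4)*(g + 4)*(g + 2)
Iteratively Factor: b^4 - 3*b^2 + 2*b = (b - 1)*(b^3 + b^2 - 2*b) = b*(b - 1)*(b^2 + b - 2) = b*(b - 1)^2*(b + 2)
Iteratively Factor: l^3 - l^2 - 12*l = (l)*(l^2 - l - 12) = l*(l + 3)*(l - 4)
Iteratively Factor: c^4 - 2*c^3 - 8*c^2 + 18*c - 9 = (c - 3)*(c^3 + c^2 - 5*c + 3) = (c - 3)*(c - 1)*(c^2 + 2*c - 3) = (c - 3)*(c - 1)^2*(c + 3)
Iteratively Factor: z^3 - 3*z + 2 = (z - 1)*(z^2 + z - 2) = (z - 1)^2*(z + 2)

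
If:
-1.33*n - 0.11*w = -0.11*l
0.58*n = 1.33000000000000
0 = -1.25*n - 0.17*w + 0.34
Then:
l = 12.86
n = 2.29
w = -14.86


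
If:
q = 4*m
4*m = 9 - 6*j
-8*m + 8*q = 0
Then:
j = 3/2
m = 0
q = 0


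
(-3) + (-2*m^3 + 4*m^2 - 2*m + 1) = -2*m^3 + 4*m^2 - 2*m - 2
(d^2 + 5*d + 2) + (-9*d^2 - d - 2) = -8*d^2 + 4*d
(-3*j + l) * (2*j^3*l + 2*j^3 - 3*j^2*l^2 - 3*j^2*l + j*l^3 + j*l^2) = -6*j^4*l - 6*j^4 + 11*j^3*l^2 + 11*j^3*l - 6*j^2*l^3 - 6*j^2*l^2 + j*l^4 + j*l^3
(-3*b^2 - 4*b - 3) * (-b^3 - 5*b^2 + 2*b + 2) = 3*b^5 + 19*b^4 + 17*b^3 + b^2 - 14*b - 6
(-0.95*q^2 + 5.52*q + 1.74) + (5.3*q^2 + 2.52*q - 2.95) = 4.35*q^2 + 8.04*q - 1.21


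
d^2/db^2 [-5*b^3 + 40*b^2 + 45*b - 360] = 80 - 30*b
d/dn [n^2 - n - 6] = 2*n - 1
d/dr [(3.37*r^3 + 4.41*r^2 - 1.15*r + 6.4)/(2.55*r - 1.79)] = (17.187*r^3 - 6.8514*r^2 - 15.7878*r - 14.2615)/(6.5025*r^2 - 9.129*r + 3.2041)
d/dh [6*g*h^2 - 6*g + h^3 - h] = 12*g*h + 3*h^2 - 1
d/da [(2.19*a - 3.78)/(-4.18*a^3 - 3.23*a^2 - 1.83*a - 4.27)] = (18.3084*a^3 - 40.3275*a^2 - 24.4188*a - 16.2687)/(17.4724*a^6 + 27.0028*a^5 + 25.7317*a^4 + 47.519*a^3 + 30.9331*a^2 + 15.6282*a + 18.2329)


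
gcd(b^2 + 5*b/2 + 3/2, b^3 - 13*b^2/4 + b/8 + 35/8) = b + 1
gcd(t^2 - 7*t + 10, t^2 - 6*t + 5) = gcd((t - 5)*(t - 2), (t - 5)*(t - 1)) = t - 5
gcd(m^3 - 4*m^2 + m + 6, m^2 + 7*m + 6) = m + 1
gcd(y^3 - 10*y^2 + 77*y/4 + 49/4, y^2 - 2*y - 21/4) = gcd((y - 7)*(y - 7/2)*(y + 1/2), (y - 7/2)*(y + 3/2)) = y - 7/2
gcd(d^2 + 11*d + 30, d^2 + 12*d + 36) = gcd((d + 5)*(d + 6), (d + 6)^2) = d + 6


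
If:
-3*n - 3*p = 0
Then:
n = -p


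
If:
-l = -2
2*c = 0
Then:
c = 0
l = 2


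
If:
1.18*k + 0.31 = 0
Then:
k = -0.26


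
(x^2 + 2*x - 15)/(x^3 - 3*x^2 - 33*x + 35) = (x - 3)/(x^2 - 8*x + 7)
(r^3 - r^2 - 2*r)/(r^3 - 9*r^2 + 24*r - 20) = r*(r + 1)/(r^2 - 7*r + 10)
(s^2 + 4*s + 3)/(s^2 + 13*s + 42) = (s^2 + 4*s + 3)/(s^2 + 13*s + 42)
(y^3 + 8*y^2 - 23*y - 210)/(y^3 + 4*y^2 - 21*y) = (y^2 + y - 30)/(y*(y - 3))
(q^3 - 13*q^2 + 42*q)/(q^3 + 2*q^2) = (q^2 - 13*q + 42)/(q*(q + 2))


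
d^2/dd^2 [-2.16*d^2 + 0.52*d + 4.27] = -4.32000000000000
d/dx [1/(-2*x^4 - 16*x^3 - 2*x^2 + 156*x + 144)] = (2*x^3 + 12*x^2 + x - 39)/(x^4 + 8*x^3 + x^2 - 78*x - 72)^2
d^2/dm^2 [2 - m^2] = -2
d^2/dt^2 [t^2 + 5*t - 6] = 2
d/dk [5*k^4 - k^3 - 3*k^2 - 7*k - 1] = 20*k^3 - 3*k^2 - 6*k - 7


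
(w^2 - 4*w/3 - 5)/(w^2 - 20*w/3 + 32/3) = (3*w^2 - 4*w - 15)/(3*w^2 - 20*w + 32)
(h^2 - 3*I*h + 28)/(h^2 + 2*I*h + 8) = (h - 7*I)/(h - 2*I)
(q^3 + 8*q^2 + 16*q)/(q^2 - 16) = q*(q + 4)/(q - 4)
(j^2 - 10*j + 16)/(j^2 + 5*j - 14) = (j - 8)/(j + 7)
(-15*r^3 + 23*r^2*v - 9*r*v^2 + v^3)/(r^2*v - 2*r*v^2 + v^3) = (-15*r^2 + 8*r*v - v^2)/(v*(r - v))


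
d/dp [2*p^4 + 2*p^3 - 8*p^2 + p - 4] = 8*p^3 + 6*p^2 - 16*p + 1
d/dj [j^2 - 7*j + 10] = 2*j - 7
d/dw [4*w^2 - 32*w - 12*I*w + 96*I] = 8*w - 32 - 12*I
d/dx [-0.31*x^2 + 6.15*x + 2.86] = 6.15 - 0.62*x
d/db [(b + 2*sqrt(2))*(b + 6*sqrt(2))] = 2*b + 8*sqrt(2)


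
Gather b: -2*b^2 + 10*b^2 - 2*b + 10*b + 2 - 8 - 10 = 8*b^2 + 8*b - 16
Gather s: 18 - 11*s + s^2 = s^2 - 11*s + 18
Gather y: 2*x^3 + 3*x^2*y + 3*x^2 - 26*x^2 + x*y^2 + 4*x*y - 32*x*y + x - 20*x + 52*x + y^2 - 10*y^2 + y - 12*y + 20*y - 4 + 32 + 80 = 2*x^3 - 23*x^2 + 33*x + y^2*(x - 9) + y*(3*x^2 - 28*x + 9) + 108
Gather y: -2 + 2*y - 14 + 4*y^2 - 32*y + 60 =4*y^2 - 30*y + 44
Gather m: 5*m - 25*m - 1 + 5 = 4 - 20*m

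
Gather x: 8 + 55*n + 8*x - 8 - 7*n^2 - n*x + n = -7*n^2 + 56*n + x*(8 - n)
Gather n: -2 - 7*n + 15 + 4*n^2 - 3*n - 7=4*n^2 - 10*n + 6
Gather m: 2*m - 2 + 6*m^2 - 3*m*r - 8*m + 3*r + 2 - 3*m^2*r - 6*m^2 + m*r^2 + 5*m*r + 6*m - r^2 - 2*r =-3*m^2*r + m*(r^2 + 2*r) - r^2 + r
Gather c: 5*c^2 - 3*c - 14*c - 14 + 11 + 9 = 5*c^2 - 17*c + 6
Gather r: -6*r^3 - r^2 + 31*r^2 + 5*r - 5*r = -6*r^3 + 30*r^2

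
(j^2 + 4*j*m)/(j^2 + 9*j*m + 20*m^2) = j/(j + 5*m)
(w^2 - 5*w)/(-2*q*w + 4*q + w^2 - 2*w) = w*(5 - w)/(2*q*w - 4*q - w^2 + 2*w)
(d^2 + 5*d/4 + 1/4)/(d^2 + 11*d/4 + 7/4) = (4*d + 1)/(4*d + 7)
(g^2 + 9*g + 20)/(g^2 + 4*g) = (g + 5)/g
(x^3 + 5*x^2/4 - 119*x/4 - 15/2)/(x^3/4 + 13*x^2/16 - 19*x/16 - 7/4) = 4*(4*x^3 + 5*x^2 - 119*x - 30)/(4*x^3 + 13*x^2 - 19*x - 28)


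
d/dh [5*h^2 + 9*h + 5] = 10*h + 9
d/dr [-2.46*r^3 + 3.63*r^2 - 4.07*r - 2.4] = -7.38*r^2 + 7.26*r - 4.07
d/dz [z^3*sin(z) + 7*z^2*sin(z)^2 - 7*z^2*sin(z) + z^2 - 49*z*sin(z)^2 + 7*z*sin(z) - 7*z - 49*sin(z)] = z^3*cos(z) + 3*z^2*sin(z) + 7*z^2*sin(2*z) - 7*z^2*cos(z) + 14*z*sin(z)^2 - 14*z*sin(z) - 49*z*sin(2*z) + 7*z*cos(z) + 2*z - 49*sin(z)^2 + 7*sin(z) - 49*cos(z) - 7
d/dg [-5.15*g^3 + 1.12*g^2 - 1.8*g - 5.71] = -15.45*g^2 + 2.24*g - 1.8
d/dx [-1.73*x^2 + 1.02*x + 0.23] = 1.02 - 3.46*x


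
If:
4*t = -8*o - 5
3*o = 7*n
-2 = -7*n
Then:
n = 2/7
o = 2/3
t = -31/12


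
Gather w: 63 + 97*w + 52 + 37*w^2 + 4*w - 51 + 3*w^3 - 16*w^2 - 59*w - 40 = 3*w^3 + 21*w^2 + 42*w + 24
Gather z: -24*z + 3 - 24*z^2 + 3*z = -24*z^2 - 21*z + 3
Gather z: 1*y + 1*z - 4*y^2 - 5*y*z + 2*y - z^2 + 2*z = -4*y^2 + 3*y - z^2 + z*(3 - 5*y)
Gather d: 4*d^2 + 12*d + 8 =4*d^2 + 12*d + 8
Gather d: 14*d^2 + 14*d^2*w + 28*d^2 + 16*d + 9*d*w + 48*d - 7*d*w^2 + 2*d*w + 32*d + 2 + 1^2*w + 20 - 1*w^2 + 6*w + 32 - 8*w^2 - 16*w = d^2*(14*w + 42) + d*(-7*w^2 + 11*w + 96) - 9*w^2 - 9*w + 54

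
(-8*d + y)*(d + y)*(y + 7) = -8*d^2*y - 56*d^2 - 7*d*y^2 - 49*d*y + y^3 + 7*y^2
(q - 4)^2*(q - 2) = q^3 - 10*q^2 + 32*q - 32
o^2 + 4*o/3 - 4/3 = (o - 2/3)*(o + 2)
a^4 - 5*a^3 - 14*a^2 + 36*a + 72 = (a - 6)*(a - 3)*(a + 2)^2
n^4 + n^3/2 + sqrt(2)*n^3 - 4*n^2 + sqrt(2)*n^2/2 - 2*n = n*(n + 1/2)*(n - sqrt(2))*(n + 2*sqrt(2))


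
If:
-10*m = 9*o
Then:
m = -9*o/10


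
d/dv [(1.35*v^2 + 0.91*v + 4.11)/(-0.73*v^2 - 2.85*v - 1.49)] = (-3.1832*v^2 + 1.9776*v + 10.3576)/(0.5329*v^4 + 4.161*v^3 + 10.2979*v^2 + 8.493*v + 2.2201)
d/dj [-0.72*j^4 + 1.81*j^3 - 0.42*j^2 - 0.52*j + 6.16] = -2.88*j^3 + 5.43*j^2 - 0.84*j - 0.52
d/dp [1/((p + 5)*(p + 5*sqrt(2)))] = -(2*p + 5 + 5*sqrt(2))/((p + 5)^2*(p + 5*sqrt(2))^2)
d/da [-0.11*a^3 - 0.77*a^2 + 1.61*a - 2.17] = -0.33*a^2 - 1.54*a + 1.61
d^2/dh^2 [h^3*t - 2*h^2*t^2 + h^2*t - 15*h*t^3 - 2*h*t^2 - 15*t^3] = 2*t*(3*h - 2*t + 1)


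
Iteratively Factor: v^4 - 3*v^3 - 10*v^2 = (v + 2)*(v^3 - 5*v^2) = (v - 5)*(v + 2)*(v^2) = v*(v - 5)*(v + 2)*(v)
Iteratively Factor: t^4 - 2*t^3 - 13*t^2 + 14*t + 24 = (t - 4)*(t^3 + 2*t^2 - 5*t - 6) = (t - 4)*(t + 1)*(t^2 + t - 6) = (t - 4)*(t + 1)*(t + 3)*(t - 2)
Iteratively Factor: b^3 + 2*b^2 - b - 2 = (b - 1)*(b^2 + 3*b + 2) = (b - 1)*(b + 1)*(b + 2)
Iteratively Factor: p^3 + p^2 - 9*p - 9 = (p + 1)*(p^2 - 9) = (p + 1)*(p + 3)*(p - 3)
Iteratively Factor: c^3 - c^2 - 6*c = (c - 3)*(c^2 + 2*c) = c*(c - 3)*(c + 2)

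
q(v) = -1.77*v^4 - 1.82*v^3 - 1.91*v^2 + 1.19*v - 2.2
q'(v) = -7.08*v^3 - 5.46*v^2 - 3.82*v + 1.19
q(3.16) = -251.43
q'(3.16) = -288.81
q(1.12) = -8.61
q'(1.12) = -19.88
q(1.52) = -20.64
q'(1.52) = -42.09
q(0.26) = -2.06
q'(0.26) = -0.30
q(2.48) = -105.71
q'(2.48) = -149.86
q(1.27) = -12.10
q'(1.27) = -26.97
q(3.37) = -317.83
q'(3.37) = -344.66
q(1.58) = -23.30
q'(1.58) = -46.40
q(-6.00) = -1978.90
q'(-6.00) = 1356.83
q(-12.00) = -33849.28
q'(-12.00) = 11495.03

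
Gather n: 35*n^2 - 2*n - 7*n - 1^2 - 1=35*n^2 - 9*n - 2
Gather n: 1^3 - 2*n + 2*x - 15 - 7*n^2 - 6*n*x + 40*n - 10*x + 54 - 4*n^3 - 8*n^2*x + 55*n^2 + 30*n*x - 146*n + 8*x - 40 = -4*n^3 + n^2*(48 - 8*x) + n*(24*x - 108)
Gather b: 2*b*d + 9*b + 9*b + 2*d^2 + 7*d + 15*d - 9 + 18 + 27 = b*(2*d + 18) + 2*d^2 + 22*d + 36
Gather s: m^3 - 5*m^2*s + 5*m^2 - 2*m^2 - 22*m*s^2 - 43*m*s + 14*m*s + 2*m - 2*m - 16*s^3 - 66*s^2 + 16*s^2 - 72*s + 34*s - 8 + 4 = m^3 + 3*m^2 - 16*s^3 + s^2*(-22*m - 50) + s*(-5*m^2 - 29*m - 38) - 4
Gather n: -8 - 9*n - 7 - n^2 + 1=-n^2 - 9*n - 14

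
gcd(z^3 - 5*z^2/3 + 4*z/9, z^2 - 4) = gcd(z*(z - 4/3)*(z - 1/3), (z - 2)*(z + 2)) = 1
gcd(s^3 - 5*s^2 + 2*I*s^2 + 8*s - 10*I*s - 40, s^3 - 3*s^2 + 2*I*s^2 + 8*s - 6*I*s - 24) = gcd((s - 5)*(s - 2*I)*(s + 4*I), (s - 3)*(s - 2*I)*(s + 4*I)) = s^2 + 2*I*s + 8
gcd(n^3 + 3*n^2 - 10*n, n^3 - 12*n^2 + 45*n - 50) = n - 2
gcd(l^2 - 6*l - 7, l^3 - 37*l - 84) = l - 7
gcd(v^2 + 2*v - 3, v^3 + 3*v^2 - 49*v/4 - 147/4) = v + 3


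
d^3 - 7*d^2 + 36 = (d - 6)*(d - 3)*(d + 2)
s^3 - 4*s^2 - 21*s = s*(s - 7)*(s + 3)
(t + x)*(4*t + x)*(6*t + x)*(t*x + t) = 24*t^4*x + 24*t^4 + 34*t^3*x^2 + 34*t^3*x + 11*t^2*x^3 + 11*t^2*x^2 + t*x^4 + t*x^3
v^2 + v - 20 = (v - 4)*(v + 5)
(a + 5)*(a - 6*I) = a^2 + 5*a - 6*I*a - 30*I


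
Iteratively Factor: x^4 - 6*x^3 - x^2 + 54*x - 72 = (x - 2)*(x^3 - 4*x^2 - 9*x + 36) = (x - 4)*(x - 2)*(x^2 - 9) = (x - 4)*(x - 2)*(x + 3)*(x - 3)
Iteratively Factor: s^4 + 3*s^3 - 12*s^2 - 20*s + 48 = (s - 2)*(s^3 + 5*s^2 - 2*s - 24) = (s - 2)*(s + 3)*(s^2 + 2*s - 8) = (s - 2)^2*(s + 3)*(s + 4)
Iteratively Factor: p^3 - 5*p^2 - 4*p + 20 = (p - 2)*(p^2 - 3*p - 10) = (p - 2)*(p + 2)*(p - 5)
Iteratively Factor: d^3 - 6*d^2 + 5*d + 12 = (d - 3)*(d^2 - 3*d - 4) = (d - 3)*(d + 1)*(d - 4)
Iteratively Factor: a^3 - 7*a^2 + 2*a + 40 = (a - 5)*(a^2 - 2*a - 8) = (a - 5)*(a + 2)*(a - 4)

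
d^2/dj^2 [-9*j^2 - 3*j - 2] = -18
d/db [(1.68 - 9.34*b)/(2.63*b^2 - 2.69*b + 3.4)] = (24.5642*b^2 - 8.8368*b - 27.2368)/(6.9169*b^4 - 14.1494*b^3 + 25.1201*b^2 - 18.292*b + 11.56)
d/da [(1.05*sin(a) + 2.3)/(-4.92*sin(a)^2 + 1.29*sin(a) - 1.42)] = (5.166*sin(a)^2 + 22.632*sin(a) - 4.458)*cos(a)/(24.2064*sin(a)^4 - 12.6936*sin(a)^3 + 15.6369*sin(a)^2 - 3.6636*sin(a) + 2.0164)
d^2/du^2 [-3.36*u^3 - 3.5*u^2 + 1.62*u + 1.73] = -20.16*u - 7.0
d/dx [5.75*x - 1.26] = 5.75000000000000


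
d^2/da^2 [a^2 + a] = 2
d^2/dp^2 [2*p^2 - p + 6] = 4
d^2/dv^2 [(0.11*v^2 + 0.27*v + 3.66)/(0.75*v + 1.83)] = 4.113108/(0.421875*v^3 + 3.088125*v^2 + 7.535025*v + 6.128487)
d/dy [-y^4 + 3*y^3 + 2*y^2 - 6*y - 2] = -4*y^3 + 9*y^2 + 4*y - 6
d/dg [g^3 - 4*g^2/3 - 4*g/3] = 3*g^2 - 8*g/3 - 4/3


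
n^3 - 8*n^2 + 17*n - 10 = (n - 5)*(n - 2)*(n - 1)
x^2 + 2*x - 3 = (x - 1)*(x + 3)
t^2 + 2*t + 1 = (t + 1)^2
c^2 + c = c*(c + 1)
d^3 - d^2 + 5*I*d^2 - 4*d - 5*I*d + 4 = (d - 1)*(d + I)*(d + 4*I)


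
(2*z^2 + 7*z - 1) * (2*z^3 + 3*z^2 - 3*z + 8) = 4*z^5 + 20*z^4 + 13*z^3 - 8*z^2 + 59*z - 8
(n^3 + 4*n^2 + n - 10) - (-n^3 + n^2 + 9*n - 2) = 2*n^3 + 3*n^2 - 8*n - 8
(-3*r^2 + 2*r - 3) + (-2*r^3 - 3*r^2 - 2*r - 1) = -2*r^3 - 6*r^2 - 4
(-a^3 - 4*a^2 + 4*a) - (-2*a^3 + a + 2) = a^3 - 4*a^2 + 3*a - 2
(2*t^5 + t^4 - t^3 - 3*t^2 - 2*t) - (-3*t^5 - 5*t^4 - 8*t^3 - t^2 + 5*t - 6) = 5*t^5 + 6*t^4 + 7*t^3 - 2*t^2 - 7*t + 6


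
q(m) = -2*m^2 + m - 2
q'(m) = 1 - 4*m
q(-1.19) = -6.02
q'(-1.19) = 5.76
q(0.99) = -2.97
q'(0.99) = -2.96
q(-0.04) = -2.04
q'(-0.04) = 1.16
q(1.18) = -3.60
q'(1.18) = -3.72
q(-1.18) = -5.96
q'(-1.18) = 5.72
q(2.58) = -12.73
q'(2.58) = -9.32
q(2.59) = -12.83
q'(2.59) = -9.36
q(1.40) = -4.52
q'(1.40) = -4.60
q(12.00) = -278.00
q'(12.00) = -47.00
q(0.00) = -2.00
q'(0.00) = 1.00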